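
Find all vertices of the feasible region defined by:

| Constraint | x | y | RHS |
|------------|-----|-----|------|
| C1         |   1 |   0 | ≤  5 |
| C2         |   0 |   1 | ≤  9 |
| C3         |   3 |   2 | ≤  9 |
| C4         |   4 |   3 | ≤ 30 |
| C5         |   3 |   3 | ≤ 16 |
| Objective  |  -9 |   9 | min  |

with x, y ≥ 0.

(0, 0), (3, 0), (0, 4.5)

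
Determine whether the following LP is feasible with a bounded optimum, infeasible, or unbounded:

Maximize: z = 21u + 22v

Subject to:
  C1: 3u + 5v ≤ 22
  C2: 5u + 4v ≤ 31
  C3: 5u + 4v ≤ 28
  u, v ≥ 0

Feasible with a bounded optimal solution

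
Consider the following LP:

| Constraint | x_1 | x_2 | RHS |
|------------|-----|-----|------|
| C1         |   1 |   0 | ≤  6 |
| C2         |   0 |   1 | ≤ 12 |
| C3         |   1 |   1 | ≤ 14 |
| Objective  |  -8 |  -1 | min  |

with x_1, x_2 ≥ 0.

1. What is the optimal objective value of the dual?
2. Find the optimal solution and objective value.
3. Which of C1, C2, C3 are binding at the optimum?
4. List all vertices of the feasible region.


1. -56
2. x_1 = 6, x_2 = 8, z = -56
3. C1, C3
4. (0, 0), (6, 0), (6, 8), (2, 12), (0, 12)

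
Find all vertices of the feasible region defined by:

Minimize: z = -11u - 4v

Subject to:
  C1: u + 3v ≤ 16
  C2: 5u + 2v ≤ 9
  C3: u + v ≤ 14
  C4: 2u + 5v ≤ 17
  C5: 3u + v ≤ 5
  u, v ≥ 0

(0, 0), (1.667, 0), (1, 2), (0.5238, 3.19), (0, 3.4)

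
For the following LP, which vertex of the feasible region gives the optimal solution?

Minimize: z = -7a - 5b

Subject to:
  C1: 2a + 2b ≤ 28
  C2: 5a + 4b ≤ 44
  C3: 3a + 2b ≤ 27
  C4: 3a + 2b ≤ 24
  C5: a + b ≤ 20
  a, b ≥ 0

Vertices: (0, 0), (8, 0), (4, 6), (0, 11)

Evaluate the objective at each vertex of the feasible region:
  z(0, 0) = 0
  z(8, 0) = -56
  z(4, 6) = -58  ←
  z(0, 11) = -55
The minimum is at a = 4, b = 6.

(4, 6)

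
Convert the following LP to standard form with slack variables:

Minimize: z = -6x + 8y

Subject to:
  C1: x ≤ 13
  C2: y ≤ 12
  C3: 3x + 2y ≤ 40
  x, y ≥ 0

min z = -6x + 8y

s.t.
  x + s1 = 13
  y + s2 = 12
  3x + 2y + s3 = 40
  x, y, s1, s2, s3 ≥ 0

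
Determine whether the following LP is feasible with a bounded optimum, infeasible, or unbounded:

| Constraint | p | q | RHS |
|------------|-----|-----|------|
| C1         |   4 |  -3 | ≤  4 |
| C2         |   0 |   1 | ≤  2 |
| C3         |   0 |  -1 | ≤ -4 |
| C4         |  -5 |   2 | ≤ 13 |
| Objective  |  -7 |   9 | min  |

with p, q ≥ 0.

Infeasible (no feasible solution exists)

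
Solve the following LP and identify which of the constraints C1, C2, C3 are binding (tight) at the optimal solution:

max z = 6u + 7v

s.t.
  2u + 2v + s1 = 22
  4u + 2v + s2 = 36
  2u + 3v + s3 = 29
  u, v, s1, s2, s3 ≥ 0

At u = 4, v = 7, compute slack b - a·x for each constraint:
  C1: 22 − 22 = 0  (binding)
  C2: 36 − 30 = 6  (slack)
  C3: 29 − 29 = 0  (binding)

Optimal: u = 4, v = 7
Binding: C1, C3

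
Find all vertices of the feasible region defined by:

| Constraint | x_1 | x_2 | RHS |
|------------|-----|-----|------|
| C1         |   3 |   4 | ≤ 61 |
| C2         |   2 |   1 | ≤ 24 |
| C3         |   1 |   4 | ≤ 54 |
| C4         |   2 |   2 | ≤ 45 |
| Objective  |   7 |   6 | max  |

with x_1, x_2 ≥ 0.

(0, 0), (12, 0), (7, 10), (3.5, 12.62), (0, 13.5)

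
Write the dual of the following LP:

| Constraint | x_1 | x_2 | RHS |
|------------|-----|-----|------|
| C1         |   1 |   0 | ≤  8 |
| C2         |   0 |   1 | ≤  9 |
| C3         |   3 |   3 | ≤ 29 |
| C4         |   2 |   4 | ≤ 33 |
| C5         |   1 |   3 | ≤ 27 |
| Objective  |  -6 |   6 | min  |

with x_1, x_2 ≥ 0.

Primal min cᵀx s.t. Ax ≤ b, x ≥ 0  →  Dual max −bᵀy s.t. Aᵀy ≥ −c, y ≥ 0.

Maximize: z = -8y1 - 9y2 - 29y3 - 33y4 - 27y5

Subject to:
  y1 + 3y3 + 2y4 + y5 ≥ 6
  y2 + 3y3 + 4y4 + 3y5 ≥ -6
  y1, y2, y3, y4, y5 ≥ 0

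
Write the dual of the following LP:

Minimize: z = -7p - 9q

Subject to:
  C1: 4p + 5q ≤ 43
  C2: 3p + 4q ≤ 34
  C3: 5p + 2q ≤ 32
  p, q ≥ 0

Primal min cᵀx s.t. Ax ≤ b, x ≥ 0  →  Dual max −bᵀy s.t. Aᵀy ≥ −c, y ≥ 0.

Maximize: z = -43y1 - 34y2 - 32y3

Subject to:
  4y1 + 3y2 + 5y3 ≥ 7
  5y1 + 4y2 + 2y3 ≥ 9
  y1, y2, y3 ≥ 0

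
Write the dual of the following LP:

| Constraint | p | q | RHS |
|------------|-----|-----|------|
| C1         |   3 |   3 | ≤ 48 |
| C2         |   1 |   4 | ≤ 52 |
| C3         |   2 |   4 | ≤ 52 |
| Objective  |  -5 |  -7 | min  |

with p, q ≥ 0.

Primal min cᵀx s.t. Ax ≤ b, x ≥ 0  →  Dual max −bᵀy s.t. Aᵀy ≥ −c, y ≥ 0.

Maximize: z = -48y1 - 52y2 - 52y3

Subject to:
  3y1 + y2 + 2y3 ≥ 5
  3y1 + 4y2 + 4y3 ≥ 7
  y1, y2, y3 ≥ 0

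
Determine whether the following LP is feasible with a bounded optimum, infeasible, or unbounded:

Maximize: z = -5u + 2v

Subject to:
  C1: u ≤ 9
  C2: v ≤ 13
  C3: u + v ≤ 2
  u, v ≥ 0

Feasible with a bounded optimal solution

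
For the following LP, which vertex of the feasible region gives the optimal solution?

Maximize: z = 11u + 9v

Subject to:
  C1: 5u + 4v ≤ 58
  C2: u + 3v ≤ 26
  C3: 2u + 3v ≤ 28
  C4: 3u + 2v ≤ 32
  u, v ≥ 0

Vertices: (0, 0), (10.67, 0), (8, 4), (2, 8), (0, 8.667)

Evaluate the objective at each vertex of the feasible region:
  z(0, 0) = 0
  z(10.67, 0) = 117.3
  z(8, 4) = 124  ←
  z(2, 8) = 94
  z(0, 8.667) = 78
The maximum is at u = 8, v = 4.

(8, 4)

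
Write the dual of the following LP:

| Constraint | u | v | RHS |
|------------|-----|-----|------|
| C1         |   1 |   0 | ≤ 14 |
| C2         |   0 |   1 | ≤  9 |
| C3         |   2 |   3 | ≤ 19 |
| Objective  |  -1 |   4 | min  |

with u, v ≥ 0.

Primal min cᵀx s.t. Ax ≤ b, x ≥ 0  →  Dual max −bᵀy s.t. Aᵀy ≥ −c, y ≥ 0.

Maximize: z = -14y1 - 9y2 - 19y3

Subject to:
  y1 + 2y3 ≥ 1
  y2 + 3y3 ≥ -4
  y1, y2, y3 ≥ 0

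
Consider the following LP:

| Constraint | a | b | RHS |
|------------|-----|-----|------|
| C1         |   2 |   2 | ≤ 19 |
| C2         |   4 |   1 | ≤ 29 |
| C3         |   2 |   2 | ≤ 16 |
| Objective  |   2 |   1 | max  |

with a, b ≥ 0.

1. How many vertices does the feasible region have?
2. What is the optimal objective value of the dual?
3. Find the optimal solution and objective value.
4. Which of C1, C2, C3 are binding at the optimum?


1. 4
2. 15
3. a = 7, b = 1, z = 15
4. C2, C3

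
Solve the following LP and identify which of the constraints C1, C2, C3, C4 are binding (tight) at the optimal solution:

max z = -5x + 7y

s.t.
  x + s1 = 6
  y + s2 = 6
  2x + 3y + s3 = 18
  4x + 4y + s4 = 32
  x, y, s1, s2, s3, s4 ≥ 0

At x = 0, y = 6, compute slack b - a·x for each constraint:
  C1: 6 − 0 = 6  (slack)
  C2: 6 − 6 = 0  (binding)
  C3: 18 − 18 = 0  (binding)
  C4: 32 − 24 = 8  (slack)

Optimal: x = 0, y = 6
Binding: C2, C3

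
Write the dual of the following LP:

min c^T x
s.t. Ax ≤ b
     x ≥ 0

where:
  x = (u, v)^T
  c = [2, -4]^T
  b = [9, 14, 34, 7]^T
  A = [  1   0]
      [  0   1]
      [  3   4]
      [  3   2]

Primal min cᵀx s.t. Ax ≤ b, x ≥ 0  →  Dual max −bᵀy s.t. Aᵀy ≥ −c, y ≥ 0.

Maximize: z = -9y1 - 14y2 - 34y3 - 7y4

Subject to:
  y1 + 3y3 + 3y4 ≥ -2
  y2 + 4y3 + 2y4 ≥ 4
  y1, y2, y3, y4 ≥ 0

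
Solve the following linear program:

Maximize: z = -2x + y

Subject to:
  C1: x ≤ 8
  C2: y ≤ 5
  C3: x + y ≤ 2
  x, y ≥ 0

Evaluate the objective at each vertex of the feasible region:
  z(0, 0) = 0
  z(2, 0) = -4
  z(0, 2) = 2  ←
The maximum is at x = 0, y = 2.

x = 0, y = 2, z = 2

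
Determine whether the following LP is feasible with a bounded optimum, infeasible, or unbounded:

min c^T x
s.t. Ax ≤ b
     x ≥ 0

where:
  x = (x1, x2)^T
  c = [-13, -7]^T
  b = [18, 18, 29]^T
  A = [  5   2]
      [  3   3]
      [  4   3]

Feasible with a bounded optimal solution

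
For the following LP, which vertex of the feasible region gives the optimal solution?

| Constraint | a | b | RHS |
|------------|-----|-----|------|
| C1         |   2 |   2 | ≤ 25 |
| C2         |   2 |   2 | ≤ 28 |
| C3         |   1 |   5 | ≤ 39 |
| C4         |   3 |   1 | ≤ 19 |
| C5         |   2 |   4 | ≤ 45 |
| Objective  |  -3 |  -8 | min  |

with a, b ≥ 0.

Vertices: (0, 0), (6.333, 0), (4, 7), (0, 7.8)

Evaluate the objective at each vertex of the feasible region:
  z(0, 0) = 0
  z(6.333, 0) = -19
  z(4, 7) = -68  ←
  z(0, 7.8) = -62.4
The minimum is at a = 4, b = 7.

(4, 7)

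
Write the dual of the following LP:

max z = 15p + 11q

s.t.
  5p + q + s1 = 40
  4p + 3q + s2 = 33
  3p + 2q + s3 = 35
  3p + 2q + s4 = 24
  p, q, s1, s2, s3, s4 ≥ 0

Primal max cᵀx s.t. Ax ≤ b, x ≥ 0  →  Dual min bᵀy s.t. Aᵀy ≥ c, y ≥ 0.

Minimize: z = 40y1 + 33y2 + 35y3 + 24y4

Subject to:
  5y1 + 4y2 + 3y3 + 3y4 ≥ 15
  y1 + 3y2 + 2y3 + 2y4 ≥ 11
  y1, y2, y3, y4 ≥ 0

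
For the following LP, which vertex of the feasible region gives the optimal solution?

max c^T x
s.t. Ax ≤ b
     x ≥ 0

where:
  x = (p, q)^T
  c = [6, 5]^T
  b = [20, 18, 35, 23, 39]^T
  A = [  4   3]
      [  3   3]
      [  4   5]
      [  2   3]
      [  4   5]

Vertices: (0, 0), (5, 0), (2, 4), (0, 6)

Evaluate the objective at each vertex of the feasible region:
  z(0, 0) = 0
  z(5, 0) = 30
  z(2, 4) = 32  ←
  z(0, 6) = 30
The maximum is at p = 2, q = 4.

(2, 4)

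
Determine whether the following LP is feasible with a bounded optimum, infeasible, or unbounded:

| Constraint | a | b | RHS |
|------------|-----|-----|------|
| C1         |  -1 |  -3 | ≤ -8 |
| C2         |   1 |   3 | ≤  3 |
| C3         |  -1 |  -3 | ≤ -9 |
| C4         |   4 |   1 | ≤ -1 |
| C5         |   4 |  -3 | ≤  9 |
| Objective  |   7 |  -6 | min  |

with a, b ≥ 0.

Infeasible (no feasible solution exists)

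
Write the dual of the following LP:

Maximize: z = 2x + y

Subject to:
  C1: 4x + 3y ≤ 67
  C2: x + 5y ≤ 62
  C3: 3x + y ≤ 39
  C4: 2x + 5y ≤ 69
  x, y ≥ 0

Primal max cᵀx s.t. Ax ≤ b, x ≥ 0  →  Dual min bᵀy s.t. Aᵀy ≥ c, y ≥ 0.

Minimize: z = 67y1 + 62y2 + 39y3 + 69y4

Subject to:
  4y1 + y2 + 3y3 + 2y4 ≥ 2
  3y1 + 5y2 + y3 + 5y4 ≥ 1
  y1, y2, y3, y4 ≥ 0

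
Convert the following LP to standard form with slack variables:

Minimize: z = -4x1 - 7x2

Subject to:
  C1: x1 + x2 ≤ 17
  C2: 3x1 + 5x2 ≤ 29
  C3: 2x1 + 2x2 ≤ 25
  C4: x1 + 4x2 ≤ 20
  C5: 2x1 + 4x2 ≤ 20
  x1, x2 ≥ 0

min z = -4x1 - 7x2

s.t.
  x1 + x2 + s1 = 17
  3x1 + 5x2 + s2 = 29
  2x1 + 2x2 + s3 = 25
  x1 + 4x2 + s4 = 20
  2x1 + 4x2 + s5 = 20
  x1, x2, s1, s2, s3, s4, s5 ≥ 0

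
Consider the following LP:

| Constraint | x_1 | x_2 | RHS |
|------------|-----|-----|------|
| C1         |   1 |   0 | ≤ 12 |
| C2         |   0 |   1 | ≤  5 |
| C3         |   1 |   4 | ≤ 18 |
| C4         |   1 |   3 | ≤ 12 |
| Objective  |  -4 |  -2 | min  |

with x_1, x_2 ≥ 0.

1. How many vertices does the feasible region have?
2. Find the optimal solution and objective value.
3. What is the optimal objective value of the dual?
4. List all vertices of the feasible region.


1. 3
2. x_1 = 12, x_2 = 0, z = -48
3. -48
4. (0, 0), (12, 0), (0, 4)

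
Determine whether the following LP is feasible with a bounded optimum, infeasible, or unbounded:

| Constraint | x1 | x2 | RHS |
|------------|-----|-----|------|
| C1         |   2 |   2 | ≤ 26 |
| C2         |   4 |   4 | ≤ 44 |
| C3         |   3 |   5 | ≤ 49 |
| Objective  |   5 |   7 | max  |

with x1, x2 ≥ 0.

Feasible with a bounded optimal solution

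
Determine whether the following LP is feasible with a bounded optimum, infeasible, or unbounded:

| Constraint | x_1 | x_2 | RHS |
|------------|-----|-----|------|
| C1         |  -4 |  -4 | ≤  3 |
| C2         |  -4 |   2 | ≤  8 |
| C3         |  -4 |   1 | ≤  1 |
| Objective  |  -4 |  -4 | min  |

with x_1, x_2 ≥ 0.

Unbounded (objective can decrease without bound)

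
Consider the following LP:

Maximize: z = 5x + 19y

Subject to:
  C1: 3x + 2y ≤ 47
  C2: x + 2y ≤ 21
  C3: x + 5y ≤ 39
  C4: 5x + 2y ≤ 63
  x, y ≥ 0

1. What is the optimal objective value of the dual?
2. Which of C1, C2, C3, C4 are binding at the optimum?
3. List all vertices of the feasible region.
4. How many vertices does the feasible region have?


1. 159
2. C2, C3
3. (0, 0), (12.6, 0), (10.5, 5.25), (9, 6), (0, 7.8)
4. 5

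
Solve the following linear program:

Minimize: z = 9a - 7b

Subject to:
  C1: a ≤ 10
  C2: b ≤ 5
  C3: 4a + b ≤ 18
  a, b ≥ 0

Evaluate the objective at each vertex of the feasible region:
  z(0, 0) = 0
  z(4.5, 0) = 40.5
  z(3.25, 5) = -5.75
  z(0, 5) = -35  ←
The minimum is at a = 0, b = 5.

a = 0, b = 5, z = -35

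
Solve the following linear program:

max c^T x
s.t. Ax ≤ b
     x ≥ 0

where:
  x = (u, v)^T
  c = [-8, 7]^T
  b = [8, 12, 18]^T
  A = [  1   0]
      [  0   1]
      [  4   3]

Evaluate the objective at each vertex of the feasible region:
  z(0, 0) = 0
  z(4.5, 0) = -36
  z(0, 6) = 42  ←
The maximum is at u = 0, v = 6.

u = 0, v = 6, z = 42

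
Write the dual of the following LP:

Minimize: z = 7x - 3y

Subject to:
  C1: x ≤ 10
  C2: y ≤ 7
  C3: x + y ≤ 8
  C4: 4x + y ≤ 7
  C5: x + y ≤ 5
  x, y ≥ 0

Primal min cᵀx s.t. Ax ≤ b, x ≥ 0  →  Dual max −bᵀy s.t. Aᵀy ≥ −c, y ≥ 0.

Maximize: z = -10y1 - 7y2 - 8y3 - 7y4 - 5y5

Subject to:
  y1 + y3 + 4y4 + y5 ≥ -7
  y2 + y3 + y4 + y5 ≥ 3
  y1, y2, y3, y4, y5 ≥ 0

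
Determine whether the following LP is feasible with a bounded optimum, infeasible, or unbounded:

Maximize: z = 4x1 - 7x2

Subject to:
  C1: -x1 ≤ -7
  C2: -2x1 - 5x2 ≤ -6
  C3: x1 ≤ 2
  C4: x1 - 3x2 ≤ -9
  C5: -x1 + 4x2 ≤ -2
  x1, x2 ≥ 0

Infeasible (no feasible solution exists)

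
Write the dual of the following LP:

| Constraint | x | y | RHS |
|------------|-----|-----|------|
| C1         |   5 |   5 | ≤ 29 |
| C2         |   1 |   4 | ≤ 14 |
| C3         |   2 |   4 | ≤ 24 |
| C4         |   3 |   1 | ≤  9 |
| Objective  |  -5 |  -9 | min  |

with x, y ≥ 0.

Primal min cᵀx s.t. Ax ≤ b, x ≥ 0  →  Dual max −bᵀy s.t. Aᵀy ≥ −c, y ≥ 0.

Maximize: z = -29y1 - 14y2 - 24y3 - 9y4

Subject to:
  5y1 + y2 + 2y3 + 3y4 ≥ 5
  5y1 + 4y2 + 4y3 + y4 ≥ 9
  y1, y2, y3, y4 ≥ 0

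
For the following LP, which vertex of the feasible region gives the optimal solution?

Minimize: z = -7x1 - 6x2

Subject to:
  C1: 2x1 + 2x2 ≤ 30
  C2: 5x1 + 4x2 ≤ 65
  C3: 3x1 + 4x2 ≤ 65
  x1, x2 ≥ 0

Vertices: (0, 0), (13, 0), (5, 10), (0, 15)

Evaluate the objective at each vertex of the feasible region:
  z(0, 0) = 0
  z(13, 0) = -91
  z(5, 10) = -95  ←
  z(0, 15) = -90
The minimum is at x1 = 5, x2 = 10.

(5, 10)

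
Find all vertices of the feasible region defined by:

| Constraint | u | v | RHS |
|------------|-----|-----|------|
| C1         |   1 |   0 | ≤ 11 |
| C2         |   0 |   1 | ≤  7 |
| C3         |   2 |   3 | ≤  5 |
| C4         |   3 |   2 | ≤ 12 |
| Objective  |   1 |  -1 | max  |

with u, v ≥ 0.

(0, 0), (2.5, 0), (0, 1.667)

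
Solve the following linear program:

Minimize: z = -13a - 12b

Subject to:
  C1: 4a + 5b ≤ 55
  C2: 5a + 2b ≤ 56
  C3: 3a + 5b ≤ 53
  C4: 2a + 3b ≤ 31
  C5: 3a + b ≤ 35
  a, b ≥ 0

Evaluate the objective at each vertex of the feasible region:
  z(0, 0) = 0
  z(11.2, 0) = -145.6
  z(10, 3) = -166  ←
  z(5, 7) = -149
  z(0, 10.33) = -124
The minimum is at a = 10, b = 3.

a = 10, b = 3, z = -166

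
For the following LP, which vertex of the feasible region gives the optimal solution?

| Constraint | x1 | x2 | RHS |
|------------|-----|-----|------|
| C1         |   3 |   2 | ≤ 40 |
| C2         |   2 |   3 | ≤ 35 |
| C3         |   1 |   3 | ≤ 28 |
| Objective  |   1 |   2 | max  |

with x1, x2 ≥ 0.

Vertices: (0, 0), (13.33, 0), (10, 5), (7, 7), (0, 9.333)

Evaluate the objective at each vertex of the feasible region:
  z(0, 0) = 0
  z(13.33, 0) = 13.33
  z(10, 5) = 20
  z(7, 7) = 21  ←
  z(0, 9.333) = 18.67
The maximum is at x1 = 7, x2 = 7.

(7, 7)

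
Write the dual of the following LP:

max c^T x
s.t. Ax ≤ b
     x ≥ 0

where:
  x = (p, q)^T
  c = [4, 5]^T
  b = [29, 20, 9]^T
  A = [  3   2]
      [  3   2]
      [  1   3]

Primal max cᵀx s.t. Ax ≤ b, x ≥ 0  →  Dual min bᵀy s.t. Aᵀy ≥ c, y ≥ 0.

Minimize: z = 29y1 + 20y2 + 9y3

Subject to:
  3y1 + 3y2 + y3 ≥ 4
  2y1 + 2y2 + 3y3 ≥ 5
  y1, y2, y3 ≥ 0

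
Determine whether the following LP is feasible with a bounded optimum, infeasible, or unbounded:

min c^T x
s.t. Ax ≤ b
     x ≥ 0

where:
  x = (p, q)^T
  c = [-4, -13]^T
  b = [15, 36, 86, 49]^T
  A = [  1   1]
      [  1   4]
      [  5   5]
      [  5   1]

Feasible with a bounded optimal solution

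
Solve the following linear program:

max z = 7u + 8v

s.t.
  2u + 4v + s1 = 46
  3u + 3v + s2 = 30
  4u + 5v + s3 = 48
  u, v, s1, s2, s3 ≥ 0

Evaluate the objective at each vertex of the feasible region:
  z(0, 0) = 0
  z(10, 0) = 70
  z(2, 8) = 78  ←
  z(0, 9.6) = 76.8
The maximum is at u = 2, v = 8.

u = 2, v = 8, z = 78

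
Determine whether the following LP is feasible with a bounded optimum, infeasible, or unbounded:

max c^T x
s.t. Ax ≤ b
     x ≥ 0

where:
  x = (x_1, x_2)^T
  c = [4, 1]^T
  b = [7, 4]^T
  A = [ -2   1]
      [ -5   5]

Unbounded (objective can increase without bound)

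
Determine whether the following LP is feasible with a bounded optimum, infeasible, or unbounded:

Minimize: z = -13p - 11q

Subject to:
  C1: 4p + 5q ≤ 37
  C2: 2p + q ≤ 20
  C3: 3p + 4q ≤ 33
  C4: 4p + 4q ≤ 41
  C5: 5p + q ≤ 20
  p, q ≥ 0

Feasible with a bounded optimal solution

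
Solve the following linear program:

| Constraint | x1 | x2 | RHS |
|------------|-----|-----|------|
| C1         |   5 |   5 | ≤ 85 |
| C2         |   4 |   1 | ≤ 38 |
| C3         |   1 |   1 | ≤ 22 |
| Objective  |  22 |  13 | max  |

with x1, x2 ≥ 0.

Evaluate the objective at each vertex of the feasible region:
  z(0, 0) = 0
  z(9.5, 0) = 209
  z(7, 10) = 284  ←
  z(0, 17) = 221
The maximum is at x1 = 7, x2 = 10.

x1 = 7, x2 = 10, z = 284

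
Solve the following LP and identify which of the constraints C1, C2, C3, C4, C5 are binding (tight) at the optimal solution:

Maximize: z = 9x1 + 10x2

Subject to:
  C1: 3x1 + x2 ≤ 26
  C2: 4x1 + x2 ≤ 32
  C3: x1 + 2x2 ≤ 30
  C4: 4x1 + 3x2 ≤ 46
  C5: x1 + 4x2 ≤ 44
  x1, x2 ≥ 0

At x1 = 4, x2 = 10, compute slack b - a·x for each constraint:
  C1: 26 − 22 = 4  (slack)
  C2: 32 − 26 = 6  (slack)
  C3: 30 − 24 = 6  (slack)
  C4: 46 − 46 = 0  (binding)
  C5: 44 − 44 = 0  (binding)

Optimal: x1 = 4, x2 = 10
Binding: C4, C5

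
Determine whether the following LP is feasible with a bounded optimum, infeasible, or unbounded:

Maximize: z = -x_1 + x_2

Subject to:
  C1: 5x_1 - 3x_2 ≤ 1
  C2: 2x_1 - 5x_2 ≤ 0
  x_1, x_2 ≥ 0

Unbounded (objective can increase without bound)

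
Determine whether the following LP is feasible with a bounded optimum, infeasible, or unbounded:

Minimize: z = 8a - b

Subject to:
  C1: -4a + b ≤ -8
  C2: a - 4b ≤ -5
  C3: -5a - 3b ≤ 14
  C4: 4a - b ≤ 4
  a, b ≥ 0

Infeasible (no feasible solution exists)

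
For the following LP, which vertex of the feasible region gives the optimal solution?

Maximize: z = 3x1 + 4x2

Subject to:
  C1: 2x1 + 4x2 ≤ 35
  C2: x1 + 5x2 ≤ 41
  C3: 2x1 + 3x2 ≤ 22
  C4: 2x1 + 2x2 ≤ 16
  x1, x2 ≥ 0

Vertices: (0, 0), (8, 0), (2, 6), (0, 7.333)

Evaluate the objective at each vertex of the feasible region:
  z(0, 0) = 0
  z(8, 0) = 24
  z(2, 6) = 30  ←
  z(0, 7.333) = 29.33
The maximum is at x1 = 2, x2 = 6.

(2, 6)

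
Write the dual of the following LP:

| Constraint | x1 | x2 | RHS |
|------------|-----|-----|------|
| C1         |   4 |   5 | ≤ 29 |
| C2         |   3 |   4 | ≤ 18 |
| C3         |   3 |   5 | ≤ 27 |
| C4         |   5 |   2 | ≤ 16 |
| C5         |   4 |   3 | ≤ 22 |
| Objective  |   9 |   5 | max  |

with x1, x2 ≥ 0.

Primal max cᵀx s.t. Ax ≤ b, x ≥ 0  →  Dual min bᵀy s.t. Aᵀy ≥ c, y ≥ 0.

Minimize: z = 29y1 + 18y2 + 27y3 + 16y4 + 22y5

Subject to:
  4y1 + 3y2 + 3y3 + 5y4 + 4y5 ≥ 9
  5y1 + 4y2 + 5y3 + 2y4 + 3y5 ≥ 5
  y1, y2, y3, y4, y5 ≥ 0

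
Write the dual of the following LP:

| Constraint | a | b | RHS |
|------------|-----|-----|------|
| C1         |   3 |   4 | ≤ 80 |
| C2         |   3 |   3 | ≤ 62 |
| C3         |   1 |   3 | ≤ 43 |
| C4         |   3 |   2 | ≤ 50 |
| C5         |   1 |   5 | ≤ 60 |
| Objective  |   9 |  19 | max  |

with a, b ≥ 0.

Primal max cᵀx s.t. Ax ≤ b, x ≥ 0  →  Dual min bᵀy s.t. Aᵀy ≥ c, y ≥ 0.

Minimize: z = 80y1 + 62y2 + 43y3 + 50y4 + 60y5

Subject to:
  3y1 + 3y2 + y3 + 3y4 + y5 ≥ 9
  4y1 + 3y2 + 3y3 + 2y4 + 5y5 ≥ 19
  y1, y2, y3, y4, y5 ≥ 0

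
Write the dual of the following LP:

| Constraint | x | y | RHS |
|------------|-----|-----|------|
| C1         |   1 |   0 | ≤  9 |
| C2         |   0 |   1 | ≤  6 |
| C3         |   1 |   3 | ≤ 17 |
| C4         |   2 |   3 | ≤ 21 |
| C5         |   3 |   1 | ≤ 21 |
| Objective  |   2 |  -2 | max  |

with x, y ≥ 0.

Primal max cᵀx s.t. Ax ≤ b, x ≥ 0  →  Dual min bᵀy s.t. Aᵀy ≥ c, y ≥ 0.

Minimize: z = 9y1 + 6y2 + 17y3 + 21y4 + 21y5

Subject to:
  y1 + y3 + 2y4 + 3y5 ≥ 2
  y2 + 3y3 + 3y4 + y5 ≥ -2
  y1, y2, y3, y4, y5 ≥ 0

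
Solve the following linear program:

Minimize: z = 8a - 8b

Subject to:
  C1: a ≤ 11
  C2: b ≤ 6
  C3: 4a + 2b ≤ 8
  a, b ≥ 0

Evaluate the objective at each vertex of the feasible region:
  z(0, 0) = 0
  z(2, 0) = 16
  z(0, 4) = -32  ←
The minimum is at a = 0, b = 4.

a = 0, b = 4, z = -32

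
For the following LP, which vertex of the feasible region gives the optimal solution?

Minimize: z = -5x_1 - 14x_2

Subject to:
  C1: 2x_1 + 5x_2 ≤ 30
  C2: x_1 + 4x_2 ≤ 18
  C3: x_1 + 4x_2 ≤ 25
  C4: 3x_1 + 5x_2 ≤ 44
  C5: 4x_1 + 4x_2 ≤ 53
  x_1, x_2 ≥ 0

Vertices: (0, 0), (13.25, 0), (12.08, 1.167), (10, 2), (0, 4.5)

Evaluate the objective at each vertex of the feasible region:
  z(0, 0) = 0
  z(13.25, 0) = -66.25
  z(12.08, 1.167) = -76.75
  z(10, 2) = -78  ←
  z(0, 4.5) = -63
The minimum is at x_1 = 10, x_2 = 2.

(10, 2)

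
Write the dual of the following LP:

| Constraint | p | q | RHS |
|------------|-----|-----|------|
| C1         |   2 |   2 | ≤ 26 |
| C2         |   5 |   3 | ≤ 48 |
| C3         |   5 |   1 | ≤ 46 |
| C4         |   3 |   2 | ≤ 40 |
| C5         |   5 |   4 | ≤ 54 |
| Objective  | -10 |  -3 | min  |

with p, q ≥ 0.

Primal min cᵀx s.t. Ax ≤ b, x ≥ 0  →  Dual max −bᵀy s.t. Aᵀy ≥ −c, y ≥ 0.

Maximize: z = -26y1 - 48y2 - 46y3 - 40y4 - 54y5

Subject to:
  2y1 + 5y2 + 5y3 + 3y4 + 5y5 ≥ 10
  2y1 + 3y2 + y3 + 2y4 + 4y5 ≥ 3
  y1, y2, y3, y4, y5 ≥ 0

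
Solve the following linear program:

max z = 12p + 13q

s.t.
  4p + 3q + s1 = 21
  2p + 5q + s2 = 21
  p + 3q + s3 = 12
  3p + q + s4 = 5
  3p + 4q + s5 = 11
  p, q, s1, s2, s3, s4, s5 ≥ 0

Evaluate the objective at each vertex of the feasible region:
  z(0, 0) = 0
  z(1.667, 0) = 20
  z(1, 2) = 38  ←
  z(0, 2.75) = 35.75
The maximum is at p = 1, q = 2.

p = 1, q = 2, z = 38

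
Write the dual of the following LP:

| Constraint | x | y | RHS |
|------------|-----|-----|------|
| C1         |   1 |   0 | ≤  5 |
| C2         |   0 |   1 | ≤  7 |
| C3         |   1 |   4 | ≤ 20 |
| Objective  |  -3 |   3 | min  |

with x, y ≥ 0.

Primal min cᵀx s.t. Ax ≤ b, x ≥ 0  →  Dual max −bᵀy s.t. Aᵀy ≥ −c, y ≥ 0.

Maximize: z = -5y1 - 7y2 - 20y3

Subject to:
  y1 + y3 ≥ 3
  y2 + 4y3 ≥ -3
  y1, y2, y3 ≥ 0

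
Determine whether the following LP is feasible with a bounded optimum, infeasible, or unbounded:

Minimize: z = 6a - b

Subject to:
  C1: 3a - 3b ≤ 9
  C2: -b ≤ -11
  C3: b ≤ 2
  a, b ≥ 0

Infeasible (no feasible solution exists)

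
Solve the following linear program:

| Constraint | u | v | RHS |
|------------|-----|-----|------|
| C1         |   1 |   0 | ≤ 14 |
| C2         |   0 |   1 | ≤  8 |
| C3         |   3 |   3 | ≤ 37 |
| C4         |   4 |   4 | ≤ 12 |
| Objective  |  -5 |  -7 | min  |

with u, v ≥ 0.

Evaluate the objective at each vertex of the feasible region:
  z(0, 0) = 0
  z(3, 0) = -15
  z(0, 3) = -21  ←
The minimum is at u = 0, v = 3.

u = 0, v = 3, z = -21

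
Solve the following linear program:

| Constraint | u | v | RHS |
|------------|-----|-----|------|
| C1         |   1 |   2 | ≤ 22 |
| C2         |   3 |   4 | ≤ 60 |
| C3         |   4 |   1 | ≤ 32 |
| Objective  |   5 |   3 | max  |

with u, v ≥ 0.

Evaluate the objective at each vertex of the feasible region:
  z(0, 0) = 0
  z(8, 0) = 40
  z(6, 8) = 54  ←
  z(0, 11) = 33
The maximum is at u = 6, v = 8.

u = 6, v = 8, z = 54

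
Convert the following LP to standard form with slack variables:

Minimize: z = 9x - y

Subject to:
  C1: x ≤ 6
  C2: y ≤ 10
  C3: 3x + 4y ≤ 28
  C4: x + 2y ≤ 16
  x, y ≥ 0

min z = 9x - y

s.t.
  x + s1 = 6
  y + s2 = 10
  3x + 4y + s3 = 28
  x + 2y + s4 = 16
  x, y, s1, s2, s3, s4 ≥ 0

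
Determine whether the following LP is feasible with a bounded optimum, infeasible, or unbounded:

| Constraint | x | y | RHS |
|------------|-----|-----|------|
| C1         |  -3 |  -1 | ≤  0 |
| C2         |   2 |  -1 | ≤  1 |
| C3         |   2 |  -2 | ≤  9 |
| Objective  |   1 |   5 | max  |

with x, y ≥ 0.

Unbounded (objective can increase without bound)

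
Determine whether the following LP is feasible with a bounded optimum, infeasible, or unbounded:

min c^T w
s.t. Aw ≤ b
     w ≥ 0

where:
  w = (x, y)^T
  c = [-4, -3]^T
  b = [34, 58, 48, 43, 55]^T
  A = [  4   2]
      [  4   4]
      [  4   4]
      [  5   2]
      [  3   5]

Feasible with a bounded optimal solution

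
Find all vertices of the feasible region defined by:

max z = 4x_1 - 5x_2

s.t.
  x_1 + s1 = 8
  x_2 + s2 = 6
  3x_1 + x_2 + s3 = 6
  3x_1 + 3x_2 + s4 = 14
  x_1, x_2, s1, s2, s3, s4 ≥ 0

(0, 0), (2, 0), (0.6667, 4), (0, 4.667)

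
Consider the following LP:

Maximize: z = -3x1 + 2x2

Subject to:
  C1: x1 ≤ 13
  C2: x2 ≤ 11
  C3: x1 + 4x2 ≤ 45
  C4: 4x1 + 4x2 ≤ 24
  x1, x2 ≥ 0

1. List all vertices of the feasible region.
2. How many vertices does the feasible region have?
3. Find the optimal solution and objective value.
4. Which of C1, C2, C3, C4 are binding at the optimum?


1. (0, 0), (6, 0), (0, 6)
2. 3
3. x1 = 0, x2 = 6, z = 12
4. C4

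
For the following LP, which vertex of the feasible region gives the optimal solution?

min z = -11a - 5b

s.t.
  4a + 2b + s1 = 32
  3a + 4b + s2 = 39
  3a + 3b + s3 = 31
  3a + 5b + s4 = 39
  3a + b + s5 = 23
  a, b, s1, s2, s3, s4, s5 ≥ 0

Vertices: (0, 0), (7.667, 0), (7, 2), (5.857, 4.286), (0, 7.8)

Evaluate the objective at each vertex of the feasible region:
  z(0, 0) = 0
  z(7.667, 0) = -84.33
  z(7, 2) = -87  ←
  z(5.857, 4.286) = -85.86
  z(0, 7.8) = -39
The minimum is at a = 7, b = 2.

(7, 2)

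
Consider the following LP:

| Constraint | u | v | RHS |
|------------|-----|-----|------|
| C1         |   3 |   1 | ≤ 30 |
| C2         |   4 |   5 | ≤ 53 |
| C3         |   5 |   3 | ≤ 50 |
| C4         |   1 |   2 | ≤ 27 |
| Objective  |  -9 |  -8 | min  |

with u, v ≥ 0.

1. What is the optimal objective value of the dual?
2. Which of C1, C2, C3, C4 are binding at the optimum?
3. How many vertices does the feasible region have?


1. -103
2. C2, C3
3. 4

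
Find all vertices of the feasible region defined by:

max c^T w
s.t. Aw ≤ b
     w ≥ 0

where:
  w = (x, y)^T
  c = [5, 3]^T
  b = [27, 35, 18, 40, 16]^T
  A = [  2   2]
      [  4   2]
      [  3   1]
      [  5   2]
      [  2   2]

(0, 0), (6, 0), (5, 3), (0, 8)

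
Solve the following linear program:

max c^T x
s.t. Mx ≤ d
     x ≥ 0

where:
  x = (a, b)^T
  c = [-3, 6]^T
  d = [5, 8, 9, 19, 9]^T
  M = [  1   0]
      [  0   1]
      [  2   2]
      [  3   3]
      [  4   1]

Evaluate the objective at each vertex of the feasible region:
  z(0, 0) = 0
  z(2.25, 0) = -6.75
  z(1.5, 3) = 13.5
  z(0, 4.5) = 27  ←
The maximum is at a = 0, b = 4.5.

a = 0, b = 4.5, z = 27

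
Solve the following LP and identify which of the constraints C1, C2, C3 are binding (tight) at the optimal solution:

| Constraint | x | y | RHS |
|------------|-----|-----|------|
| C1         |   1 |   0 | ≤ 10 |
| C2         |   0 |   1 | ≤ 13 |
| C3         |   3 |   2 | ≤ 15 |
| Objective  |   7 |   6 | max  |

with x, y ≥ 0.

At x = 0, y = 7.5, compute slack b - a·x for each constraint:
  C1: 10 − 0 = 10  (slack)
  C2: 13 − 7.5 = 5.5  (slack)
  C3: 15 − 15 = 0  (binding)

Optimal: x = 0, y = 7.5
Binding: C3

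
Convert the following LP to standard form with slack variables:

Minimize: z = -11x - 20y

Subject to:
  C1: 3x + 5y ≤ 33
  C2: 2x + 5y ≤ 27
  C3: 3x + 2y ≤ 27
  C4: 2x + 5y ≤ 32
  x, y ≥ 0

min z = -11x - 20y

s.t.
  3x + 5y + s1 = 33
  2x + 5y + s2 = 27
  3x + 2y + s3 = 27
  2x + 5y + s4 = 32
  x, y, s1, s2, s3, s4 ≥ 0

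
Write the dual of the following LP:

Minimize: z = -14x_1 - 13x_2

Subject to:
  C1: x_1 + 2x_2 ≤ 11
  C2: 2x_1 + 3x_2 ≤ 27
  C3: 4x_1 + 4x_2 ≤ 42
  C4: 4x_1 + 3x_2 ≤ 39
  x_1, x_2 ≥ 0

Primal min cᵀx s.t. Ax ≤ b, x ≥ 0  →  Dual max −bᵀy s.t. Aᵀy ≥ −c, y ≥ 0.

Maximize: z = -11y1 - 27y2 - 42y3 - 39y4

Subject to:
  y1 + 2y2 + 4y3 + 4y4 ≥ 14
  2y1 + 3y2 + 4y3 + 3y4 ≥ 13
  y1, y2, y3, y4 ≥ 0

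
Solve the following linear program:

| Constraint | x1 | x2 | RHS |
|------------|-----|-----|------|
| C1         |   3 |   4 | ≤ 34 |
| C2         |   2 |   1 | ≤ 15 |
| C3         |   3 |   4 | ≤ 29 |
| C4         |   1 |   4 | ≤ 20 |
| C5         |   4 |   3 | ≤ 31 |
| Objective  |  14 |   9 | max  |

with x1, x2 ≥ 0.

Evaluate the objective at each vertex of the feasible region:
  z(0, 0) = 0
  z(7.5, 0) = 105
  z(7, 1) = 107  ←
  z(5.286, 3.286) = 103.6
  z(4.5, 3.875) = 97.88
  z(0, 5) = 45
The maximum is at x1 = 7, x2 = 1.

x1 = 7, x2 = 1, z = 107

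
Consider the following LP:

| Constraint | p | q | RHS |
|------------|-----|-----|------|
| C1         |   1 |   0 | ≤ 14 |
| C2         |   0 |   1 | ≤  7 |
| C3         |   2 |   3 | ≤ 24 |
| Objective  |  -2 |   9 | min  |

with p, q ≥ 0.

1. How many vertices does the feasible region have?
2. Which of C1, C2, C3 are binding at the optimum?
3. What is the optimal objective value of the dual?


1. 4
2. C3
3. -24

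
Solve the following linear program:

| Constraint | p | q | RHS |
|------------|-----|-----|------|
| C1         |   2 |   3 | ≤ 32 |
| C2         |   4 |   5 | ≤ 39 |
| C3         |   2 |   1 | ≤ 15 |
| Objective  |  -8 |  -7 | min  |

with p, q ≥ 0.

Evaluate the objective at each vertex of the feasible region:
  z(0, 0) = 0
  z(7.5, 0) = -60
  z(6, 3) = -69  ←
  z(0, 7.8) = -54.6
The minimum is at p = 6, q = 3.

p = 6, q = 3, z = -69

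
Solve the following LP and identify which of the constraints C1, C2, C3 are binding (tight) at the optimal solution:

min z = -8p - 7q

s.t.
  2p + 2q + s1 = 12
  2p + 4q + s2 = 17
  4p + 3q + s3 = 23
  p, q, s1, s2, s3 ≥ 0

At p = 5, q = 1, compute slack b - a·x for each constraint:
  C1: 12 − 12 = 0  (binding)
  C2: 17 − 14 = 3  (slack)
  C3: 23 − 23 = 0  (binding)

Optimal: p = 5, q = 1
Binding: C1, C3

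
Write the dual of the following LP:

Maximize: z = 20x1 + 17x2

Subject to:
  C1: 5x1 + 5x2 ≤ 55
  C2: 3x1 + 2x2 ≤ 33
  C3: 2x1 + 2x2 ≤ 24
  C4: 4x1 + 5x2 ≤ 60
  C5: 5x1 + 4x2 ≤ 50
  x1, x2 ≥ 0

Primal max cᵀx s.t. Ax ≤ b, x ≥ 0  →  Dual min bᵀy s.t. Aᵀy ≥ c, y ≥ 0.

Minimize: z = 55y1 + 33y2 + 24y3 + 60y4 + 50y5

Subject to:
  5y1 + 3y2 + 2y3 + 4y4 + 5y5 ≥ 20
  5y1 + 2y2 + 2y3 + 5y4 + 4y5 ≥ 17
  y1, y2, y3, y4, y5 ≥ 0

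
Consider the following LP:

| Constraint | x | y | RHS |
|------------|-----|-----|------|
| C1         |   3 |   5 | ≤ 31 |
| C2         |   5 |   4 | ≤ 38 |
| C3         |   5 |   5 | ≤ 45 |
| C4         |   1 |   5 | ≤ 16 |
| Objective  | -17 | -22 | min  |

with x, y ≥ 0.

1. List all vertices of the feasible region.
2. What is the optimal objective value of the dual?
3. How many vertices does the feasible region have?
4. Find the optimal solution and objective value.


1. (0, 0), (7.6, 0), (6, 2), (0, 3.2)
2. -146
3. 4
4. x = 6, y = 2, z = -146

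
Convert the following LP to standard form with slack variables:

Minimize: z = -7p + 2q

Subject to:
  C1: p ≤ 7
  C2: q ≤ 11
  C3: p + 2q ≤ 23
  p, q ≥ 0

min z = -7p + 2q

s.t.
  p + s1 = 7
  q + s2 = 11
  p + 2q + s3 = 23
  p, q, s1, s2, s3 ≥ 0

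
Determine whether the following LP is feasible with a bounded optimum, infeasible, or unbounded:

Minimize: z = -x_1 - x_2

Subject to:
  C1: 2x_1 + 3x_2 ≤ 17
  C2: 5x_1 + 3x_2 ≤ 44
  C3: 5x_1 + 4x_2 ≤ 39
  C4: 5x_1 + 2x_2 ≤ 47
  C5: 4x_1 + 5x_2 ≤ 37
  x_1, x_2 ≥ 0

Feasible with a bounded optimal solution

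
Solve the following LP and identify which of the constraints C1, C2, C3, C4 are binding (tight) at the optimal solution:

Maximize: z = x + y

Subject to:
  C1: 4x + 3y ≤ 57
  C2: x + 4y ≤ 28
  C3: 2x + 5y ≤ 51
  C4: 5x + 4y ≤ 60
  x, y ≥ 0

At x = 8, y = 5, compute slack b - a·x for each constraint:
  C1: 57 − 47 = 10  (slack)
  C2: 28 − 28 = 0  (binding)
  C3: 51 − 41 = 10  (slack)
  C4: 60 − 60 = 0  (binding)

Optimal: x = 8, y = 5
Binding: C2, C4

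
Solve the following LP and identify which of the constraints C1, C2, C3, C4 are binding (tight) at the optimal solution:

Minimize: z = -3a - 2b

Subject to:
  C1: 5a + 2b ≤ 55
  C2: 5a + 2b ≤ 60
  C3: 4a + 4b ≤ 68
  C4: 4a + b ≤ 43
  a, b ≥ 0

At a = 7, b = 10, compute slack b - a·x for each constraint:
  C1: 55 − 55 = 0  (binding)
  C2: 60 − 55 = 5  (slack)
  C3: 68 − 68 = 0  (binding)
  C4: 43 − 38 = 5  (slack)

Optimal: a = 7, b = 10
Binding: C1, C3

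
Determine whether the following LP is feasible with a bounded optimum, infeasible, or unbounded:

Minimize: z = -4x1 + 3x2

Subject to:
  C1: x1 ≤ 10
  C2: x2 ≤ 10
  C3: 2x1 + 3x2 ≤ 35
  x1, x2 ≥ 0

Feasible with a bounded optimal solution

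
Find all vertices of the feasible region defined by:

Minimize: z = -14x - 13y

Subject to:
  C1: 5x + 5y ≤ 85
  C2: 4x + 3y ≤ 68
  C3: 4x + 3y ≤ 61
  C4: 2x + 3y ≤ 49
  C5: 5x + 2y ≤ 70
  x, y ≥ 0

(0, 0), (14, 0), (12.57, 3.571), (10, 7), (2, 15), (0, 16.33)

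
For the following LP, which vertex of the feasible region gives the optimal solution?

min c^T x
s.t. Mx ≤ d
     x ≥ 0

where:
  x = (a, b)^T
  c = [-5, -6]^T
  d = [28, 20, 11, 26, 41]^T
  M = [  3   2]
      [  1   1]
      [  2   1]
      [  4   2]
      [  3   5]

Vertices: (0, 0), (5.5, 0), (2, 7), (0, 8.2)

Evaluate the objective at each vertex of the feasible region:
  z(0, 0) = 0
  z(5.5, 0) = -27.5
  z(2, 7) = -52  ←
  z(0, 8.2) = -49.2
The minimum is at a = 2, b = 7.

(2, 7)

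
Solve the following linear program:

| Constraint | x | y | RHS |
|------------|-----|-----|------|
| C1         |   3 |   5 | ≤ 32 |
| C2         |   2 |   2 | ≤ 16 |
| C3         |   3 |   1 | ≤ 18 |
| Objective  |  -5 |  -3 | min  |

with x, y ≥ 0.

Evaluate the objective at each vertex of the feasible region:
  z(0, 0) = 0
  z(6, 0) = -30
  z(5, 3) = -34  ←
  z(4, 4) = -32
  z(0, 6.4) = -19.2
The minimum is at x = 5, y = 3.

x = 5, y = 3, z = -34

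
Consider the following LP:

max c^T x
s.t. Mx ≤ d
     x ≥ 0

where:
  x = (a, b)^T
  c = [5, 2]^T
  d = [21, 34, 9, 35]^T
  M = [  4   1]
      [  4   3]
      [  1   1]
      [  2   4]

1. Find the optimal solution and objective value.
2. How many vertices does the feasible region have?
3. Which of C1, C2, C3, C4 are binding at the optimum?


1. a = 4, b = 5, z = 30
2. 5
3. C1, C3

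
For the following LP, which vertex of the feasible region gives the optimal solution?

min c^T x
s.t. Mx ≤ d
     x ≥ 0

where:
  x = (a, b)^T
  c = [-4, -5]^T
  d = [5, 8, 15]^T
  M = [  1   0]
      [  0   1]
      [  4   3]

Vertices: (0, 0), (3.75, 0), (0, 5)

Evaluate the objective at each vertex of the feasible region:
  z(0, 0) = 0
  z(3.75, 0) = -15
  z(0, 5) = -25  ←
The minimum is at a = 0, b = 5.

(0, 5)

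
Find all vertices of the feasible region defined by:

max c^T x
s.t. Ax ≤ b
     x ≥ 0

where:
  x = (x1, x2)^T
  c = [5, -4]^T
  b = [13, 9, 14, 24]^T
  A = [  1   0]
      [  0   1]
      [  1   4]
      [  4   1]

(0, 0), (6, 0), (5.467, 2.133), (0, 3.5)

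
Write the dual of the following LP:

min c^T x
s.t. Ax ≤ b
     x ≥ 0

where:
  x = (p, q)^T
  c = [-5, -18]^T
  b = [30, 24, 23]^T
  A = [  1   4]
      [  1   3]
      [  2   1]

Primal min cᵀx s.t. Ax ≤ b, x ≥ 0  →  Dual max −bᵀy s.t. Aᵀy ≥ −c, y ≥ 0.

Maximize: z = -30y1 - 24y2 - 23y3

Subject to:
  y1 + y2 + 2y3 ≥ 5
  4y1 + 3y2 + y3 ≥ 18
  y1, y2, y3 ≥ 0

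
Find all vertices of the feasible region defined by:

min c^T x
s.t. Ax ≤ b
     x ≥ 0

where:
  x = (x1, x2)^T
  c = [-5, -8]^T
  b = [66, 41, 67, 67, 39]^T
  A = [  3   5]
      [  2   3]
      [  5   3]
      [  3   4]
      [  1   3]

(0, 0), (13.4, 0), (8.667, 7.889), (7, 9), (0.75, 12.75), (0, 13)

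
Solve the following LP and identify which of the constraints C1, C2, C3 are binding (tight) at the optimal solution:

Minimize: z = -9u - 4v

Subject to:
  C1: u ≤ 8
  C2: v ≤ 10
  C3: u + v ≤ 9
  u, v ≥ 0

At u = 8, v = 1, compute slack b - a·x for each constraint:
  C1: 8 − 8 = 0  (binding)
  C2: 10 − 1 = 9  (slack)
  C3: 9 − 9 = 0  (binding)

Optimal: u = 8, v = 1
Binding: C1, C3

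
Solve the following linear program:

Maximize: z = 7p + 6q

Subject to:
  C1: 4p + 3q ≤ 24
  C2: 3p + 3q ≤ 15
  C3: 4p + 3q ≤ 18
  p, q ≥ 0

Evaluate the objective at each vertex of the feasible region:
  z(0, 0) = 0
  z(4.5, 0) = 31.5
  z(3, 2) = 33  ←
  z(0, 5) = 30
The maximum is at p = 3, q = 2.

p = 3, q = 2, z = 33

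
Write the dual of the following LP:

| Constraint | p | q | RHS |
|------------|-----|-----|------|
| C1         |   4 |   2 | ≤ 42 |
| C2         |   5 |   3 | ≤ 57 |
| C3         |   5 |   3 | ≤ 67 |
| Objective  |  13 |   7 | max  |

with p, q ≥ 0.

Primal max cᵀx s.t. Ax ≤ b, x ≥ 0  →  Dual min bᵀy s.t. Aᵀy ≥ c, y ≥ 0.

Minimize: z = 42y1 + 57y2 + 67y3

Subject to:
  4y1 + 5y2 + 5y3 ≥ 13
  2y1 + 3y2 + 3y3 ≥ 7
  y1, y2, y3 ≥ 0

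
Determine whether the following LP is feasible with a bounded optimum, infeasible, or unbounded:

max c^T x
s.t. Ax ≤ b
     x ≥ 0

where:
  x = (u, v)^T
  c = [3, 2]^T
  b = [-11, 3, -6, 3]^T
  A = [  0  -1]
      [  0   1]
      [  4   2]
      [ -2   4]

Infeasible (no feasible solution exists)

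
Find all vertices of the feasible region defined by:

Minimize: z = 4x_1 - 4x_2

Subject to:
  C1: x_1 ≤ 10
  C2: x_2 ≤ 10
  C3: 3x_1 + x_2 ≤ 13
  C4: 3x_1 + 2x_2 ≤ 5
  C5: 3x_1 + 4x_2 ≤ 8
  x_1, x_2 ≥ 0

(0, 0), (1.667, 0), (0.6667, 1.5), (0, 2)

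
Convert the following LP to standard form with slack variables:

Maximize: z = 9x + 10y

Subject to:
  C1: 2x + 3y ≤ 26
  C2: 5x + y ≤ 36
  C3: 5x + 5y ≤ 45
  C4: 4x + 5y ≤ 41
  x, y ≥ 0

max z = 9x + 10y

s.t.
  2x + 3y + s1 = 26
  5x + y + s2 = 36
  5x + 5y + s3 = 45
  4x + 5y + s4 = 41
  x, y, s1, s2, s3, s4 ≥ 0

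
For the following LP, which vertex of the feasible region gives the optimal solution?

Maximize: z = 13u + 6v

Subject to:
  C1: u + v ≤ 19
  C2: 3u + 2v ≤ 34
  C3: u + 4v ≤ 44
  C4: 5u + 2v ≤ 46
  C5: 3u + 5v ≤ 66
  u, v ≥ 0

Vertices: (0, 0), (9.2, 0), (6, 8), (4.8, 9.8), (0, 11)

Evaluate the objective at each vertex of the feasible region:
  z(0, 0) = 0
  z(9.2, 0) = 119.6
  z(6, 8) = 126  ←
  z(4.8, 9.8) = 121.2
  z(0, 11) = 66
The maximum is at u = 6, v = 8.

(6, 8)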